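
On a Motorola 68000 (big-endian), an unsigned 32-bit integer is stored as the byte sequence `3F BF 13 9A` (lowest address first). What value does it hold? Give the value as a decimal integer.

1069487002

Big-endian stores the most-significant byte at the lowest address.
The bytes are already most-significant first: 0x3FBF139A.
0x3FBF139A = 1069487002.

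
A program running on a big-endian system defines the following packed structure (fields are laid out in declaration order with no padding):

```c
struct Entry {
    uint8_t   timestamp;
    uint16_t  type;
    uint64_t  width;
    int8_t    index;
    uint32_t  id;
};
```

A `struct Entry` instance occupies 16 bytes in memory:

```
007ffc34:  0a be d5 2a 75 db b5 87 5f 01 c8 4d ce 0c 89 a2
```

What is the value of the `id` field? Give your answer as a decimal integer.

3456928162

`id` follows `timestamp` (1 B), `type` (2 B), `width` (8 B), `index` (1 B), so it starts at offset 1 + 2 + 8 + 1 = 12 and occupies 4 bytes.
Bytes at offsets 12..15: CE 0C 89 A2.
Big-endian: lowest address holds the most-significant byte.
The bytes are already most-significant first: 0xCE0C89A2.
0xCE0C89A2 = 3456928162.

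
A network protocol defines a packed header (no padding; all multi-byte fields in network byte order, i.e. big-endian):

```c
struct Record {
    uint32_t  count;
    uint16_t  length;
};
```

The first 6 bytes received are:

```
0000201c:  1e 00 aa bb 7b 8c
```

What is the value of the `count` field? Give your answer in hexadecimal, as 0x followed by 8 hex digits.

0x1E00AABB

`count` is the first field, at byte offset 0, occupying 4 bytes.
Bytes at offsets 0..3: 1E 00 AA BB.
Big-endian: lowest address holds the most-significant byte.
The bytes are already most-significant first: 0x1E00AABB.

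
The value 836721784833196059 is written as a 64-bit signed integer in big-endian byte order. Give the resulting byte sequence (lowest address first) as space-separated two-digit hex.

836721784833196059 in hexadecimal, padded to 64 bits, is 0x0B9CA207B8D0401B.
Split into bytes (most-significant first): 0B 9C A2 07 B8 D0 40 1B.
In big-endian order the high byte comes first in memory.
So the memory order matches the most-significant-first order: 0B 9C A2 07 B8 D0 40 1B.

0B 9C A2 07 B8 D0 40 1B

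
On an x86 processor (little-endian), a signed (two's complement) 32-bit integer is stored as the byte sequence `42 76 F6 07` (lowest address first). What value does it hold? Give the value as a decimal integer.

133592642

In little-endian order the low byte comes first in memory.
Reassemble most-significant byte first: 07 F6 76 42 → 0x07F67642.
0x07F67642 = 133592642.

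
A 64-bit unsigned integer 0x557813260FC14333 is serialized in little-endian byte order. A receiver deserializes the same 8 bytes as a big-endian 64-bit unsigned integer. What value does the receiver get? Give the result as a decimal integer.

3694008390181419093

Stored little-endian, the bytes at ascending addresses are 33 43 C1 0F 26 13 78 55.
Read back as big-endian, the last byte is least significant, giving 0x3343C10F26137855.
0x3343C10F26137855 = 3694008390181419093.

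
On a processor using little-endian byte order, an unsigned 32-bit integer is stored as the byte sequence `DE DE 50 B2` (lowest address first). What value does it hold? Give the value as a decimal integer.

2991644382

Little-endian stores the least-significant byte at the lowest address.
Reassemble most-significant byte first: B2 50 DE DE → 0xB250DEDE.
0xB250DEDE = 2991644382.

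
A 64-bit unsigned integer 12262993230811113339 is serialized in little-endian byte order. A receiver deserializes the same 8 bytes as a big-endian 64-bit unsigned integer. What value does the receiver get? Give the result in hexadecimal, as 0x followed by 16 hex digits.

12262993230811113339 in 64-bit hexadecimal is 0xAA2EE75F0D84277B.
Stored little-endian, the bytes at ascending addresses are 7B 27 84 0D 5F E7 2E AA.
Read back as big-endian, the last byte is least significant, giving 0x7B27840D5FE72EAA.

0x7B27840D5FE72EAA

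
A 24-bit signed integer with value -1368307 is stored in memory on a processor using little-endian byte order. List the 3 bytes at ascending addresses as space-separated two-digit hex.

0D 1F EB

Two's complement of -1368307 in 24 bits: 1368307 = 0x14E0F3; invert → 0xEB1F0C; add 1 → 0xEB1F0D.
Split into bytes (most-significant first): EB 1F 0D.
In little-endian order the low byte comes first in memory.
So at ascending addresses the bytes are 0D 1F EB.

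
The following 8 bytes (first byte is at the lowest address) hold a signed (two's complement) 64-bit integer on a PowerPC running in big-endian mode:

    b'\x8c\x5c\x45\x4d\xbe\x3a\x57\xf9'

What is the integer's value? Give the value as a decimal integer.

Big-endian: lowest address holds the most-significant byte.
The bytes are already most-significant first: 0x8C5C454DBE3A57F9.
Top bit is set, so as a signed 64-bit value this is 0x8C5C454DBE3A57F9 − 2^64 = -8332709010335967239.

-8332709010335967239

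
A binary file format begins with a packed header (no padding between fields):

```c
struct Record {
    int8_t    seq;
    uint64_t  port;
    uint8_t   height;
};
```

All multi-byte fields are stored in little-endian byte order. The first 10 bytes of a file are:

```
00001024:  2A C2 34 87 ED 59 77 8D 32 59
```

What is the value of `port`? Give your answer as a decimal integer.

`port` follows `seq` (1 byte), so it starts at byte offset 1 and occupies 8 bytes.
Bytes at offsets 1..8: C2 34 87 ED 59 77 8D 32.
In little-endian order the low byte comes first in memory.
Reassemble most-significant byte first: 32 8D 77 59 ED 87 34 C2 → 0x328D7759ED8734C2.
0x328D7759ED8734C2 = 3642698901733455042.

3642698901733455042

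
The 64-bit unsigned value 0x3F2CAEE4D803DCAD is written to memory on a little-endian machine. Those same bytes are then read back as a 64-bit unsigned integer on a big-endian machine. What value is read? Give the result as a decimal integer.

12527892493522316351

Stored little-endian, the bytes at ascending addresses are AD DC 03 D8 E4 AE 2C 3F.
Read back as big-endian, the last byte is least significant, giving 0xADDC03D8E4AE2C3F.
0xADDC03D8E4AE2C3F = 12527892493522316351.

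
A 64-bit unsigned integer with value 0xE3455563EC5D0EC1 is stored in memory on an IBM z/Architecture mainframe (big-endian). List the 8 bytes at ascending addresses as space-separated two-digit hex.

Split into bytes (most-significant first): E3 45 55 63 EC 5D 0E C1.
Big-endian stores the most-significant byte at the lowest address.
So the memory order matches the most-significant-first order: E3 45 55 63 EC 5D 0E C1.

E3 45 55 63 EC 5D 0E C1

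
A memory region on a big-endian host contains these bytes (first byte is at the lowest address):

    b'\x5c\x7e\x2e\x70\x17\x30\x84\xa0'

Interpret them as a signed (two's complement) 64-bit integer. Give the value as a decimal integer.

6664815557515183264

In big-endian order the high byte comes first in memory.
The bytes are already most-significant first: 0x5C7E2E70173084A0.
0x5C7E2E70173084A0 = 6664815557515183264.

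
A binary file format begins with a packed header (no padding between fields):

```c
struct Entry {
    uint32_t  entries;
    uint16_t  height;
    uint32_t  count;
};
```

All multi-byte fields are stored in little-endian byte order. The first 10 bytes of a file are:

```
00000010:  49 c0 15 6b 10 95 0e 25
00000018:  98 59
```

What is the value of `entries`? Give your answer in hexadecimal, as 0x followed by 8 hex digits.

0x6B15C049

`entries` is the first field, at byte offset 0, occupying 4 bytes.
Bytes at offsets 0..3: 49 C0 15 6B.
Little-endian stores the least-significant byte at the lowest address.
Reassemble most-significant byte first: 6B 15 C0 49 → 0x6B15C049.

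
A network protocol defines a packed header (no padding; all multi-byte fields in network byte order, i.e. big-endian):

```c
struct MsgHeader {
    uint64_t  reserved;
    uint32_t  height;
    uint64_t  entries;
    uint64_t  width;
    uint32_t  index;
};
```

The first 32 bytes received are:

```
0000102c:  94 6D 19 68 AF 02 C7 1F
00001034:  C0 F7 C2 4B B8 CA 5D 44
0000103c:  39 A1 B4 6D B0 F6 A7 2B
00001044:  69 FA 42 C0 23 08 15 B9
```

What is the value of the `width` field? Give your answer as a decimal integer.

`width` follows `reserved` (8 B), `height` (4 B), `entries` (8 B), so it starts at offset 8 + 4 + 8 = 20 and occupies 8 bytes.
Bytes at offsets 20..27: B0 F6 A7 2B 69 FA 42 C0.
In big-endian order the high byte comes first in memory.
The bytes are already most-significant first: 0xB0F6A72B69FA42C0.
0xB0F6A72B69FA42C0 = 12751563199849579200.

12751563199849579200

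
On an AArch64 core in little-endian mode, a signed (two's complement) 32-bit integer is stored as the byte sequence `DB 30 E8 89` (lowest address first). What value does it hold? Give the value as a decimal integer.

-1981271845

Little-endian: lowest address holds the least-significant byte.
Reassemble most-significant byte first: 89 E8 30 DB → 0x89E830DB.
Top bit is set, so as a signed 32-bit value this is 0x89E830DB − 2^32 = -1981271845.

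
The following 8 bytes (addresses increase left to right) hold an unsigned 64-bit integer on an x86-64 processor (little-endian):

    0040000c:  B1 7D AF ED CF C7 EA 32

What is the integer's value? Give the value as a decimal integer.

Little-endian stores the least-significant byte at the lowest address.
Reassemble most-significant byte first: 32 EA C7 CF ED AF 7D B1 → 0x32EAC7CFEDAF7DB1.
0x32EAC7CFEDAF7DB1 = 3668964542306549169.

3668964542306549169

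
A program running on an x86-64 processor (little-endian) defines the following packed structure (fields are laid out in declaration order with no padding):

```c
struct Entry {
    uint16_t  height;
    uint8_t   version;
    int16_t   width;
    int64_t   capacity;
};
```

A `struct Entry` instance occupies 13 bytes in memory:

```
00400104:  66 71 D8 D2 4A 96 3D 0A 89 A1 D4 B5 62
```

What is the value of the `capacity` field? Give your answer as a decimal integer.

7112824976755539350

`capacity` follows `height` (2 B), `version` (1 B), `width` (2 B), so it starts at offset 2 + 1 + 2 = 5 and occupies 8 bytes.
Bytes at offsets 5..12: 96 3D 0A 89 A1 D4 B5 62.
Little-endian stores the least-significant byte at the lowest address.
Reassemble most-significant byte first: 62 B5 D4 A1 89 0A 3D 96 → 0x62B5D4A1890A3D96.
0x62B5D4A1890A3D96 = 7112824976755539350.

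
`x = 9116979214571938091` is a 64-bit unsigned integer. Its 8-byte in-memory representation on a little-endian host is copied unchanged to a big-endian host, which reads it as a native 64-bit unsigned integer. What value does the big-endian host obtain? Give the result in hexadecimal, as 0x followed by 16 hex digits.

0x2B212EB54A04867E

9116979214571938091 in 64-bit hexadecimal is 0x7E86044AB52E212B.
Stored little-endian, the bytes at ascending addresses are 2B 21 2E B5 4A 04 86 7E.
Read back as big-endian, the last byte is least significant, giving 0x2B212EB54A04867E.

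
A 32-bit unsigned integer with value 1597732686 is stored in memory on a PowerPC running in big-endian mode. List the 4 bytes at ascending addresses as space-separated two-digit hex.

1597732686 in hexadecimal, padded to 32 bits, is 0x5F3B774E.
Split into bytes (most-significant first): 5F 3B 77 4E.
Big-endian: lowest address holds the most-significant byte.
So the memory order matches the most-significant-first order: 5F 3B 77 4E.

5F 3B 77 4E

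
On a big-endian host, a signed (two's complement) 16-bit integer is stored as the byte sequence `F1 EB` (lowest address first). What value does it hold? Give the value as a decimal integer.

In big-endian order the high byte comes first in memory.
The bytes are already most-significant first: 0xF1EB.
Top bit is set, so as a signed 16-bit value this is 0xF1EB − 2^16 = -3605.

-3605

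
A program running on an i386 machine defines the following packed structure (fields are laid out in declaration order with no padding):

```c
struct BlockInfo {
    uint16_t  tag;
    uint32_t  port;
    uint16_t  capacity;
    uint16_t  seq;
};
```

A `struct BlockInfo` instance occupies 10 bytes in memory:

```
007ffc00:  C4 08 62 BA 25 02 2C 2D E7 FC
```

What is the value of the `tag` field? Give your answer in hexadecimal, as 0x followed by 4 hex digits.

0x08C4

`tag` is the first field, at byte offset 0, occupying 2 bytes.
Bytes at offsets 0..1: C4 08.
Little-endian stores the least-significant byte at the lowest address.
Reassemble most-significant byte first: 08 C4 → 0x08C4.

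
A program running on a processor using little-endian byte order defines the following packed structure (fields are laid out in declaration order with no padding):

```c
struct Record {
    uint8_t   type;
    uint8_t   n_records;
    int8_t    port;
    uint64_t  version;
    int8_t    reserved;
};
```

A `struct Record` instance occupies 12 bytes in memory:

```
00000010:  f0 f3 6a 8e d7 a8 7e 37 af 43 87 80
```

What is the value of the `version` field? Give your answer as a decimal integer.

`version` follows `type` (1 B), `n_records` (1 B), `port` (1 B), so it starts at offset 1 + 1 + 1 = 3 and occupies 8 bytes.
Bytes at offsets 3..10: 8E D7 A8 7E 37 AF 43 87.
In little-endian order the low byte comes first in memory.
Reassemble most-significant byte first: 87 43 AF 37 7E A8 D7 8E → 0x8743AF377EA8D78E.
0x8743AF377EA8D78E = 9746826671442941838.

9746826671442941838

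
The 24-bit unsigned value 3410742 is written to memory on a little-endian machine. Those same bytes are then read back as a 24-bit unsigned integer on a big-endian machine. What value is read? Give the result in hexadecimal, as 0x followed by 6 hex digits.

3410742 in 24-bit hexadecimal is 0x340B36.
Stored little-endian, the bytes at ascending addresses are 36 0B 34.
Read back as big-endian, the last byte is least significant, giving 0x360B34.

0x360B34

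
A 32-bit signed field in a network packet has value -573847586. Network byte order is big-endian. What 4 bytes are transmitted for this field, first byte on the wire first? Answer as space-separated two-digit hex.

Two's complement of -573847586 in 32 bits: 573847586 = 0x22343822; invert → 0xDDCBC7DD; add 1 → 0xDDCBC7DE.
Split into bytes (most-significant first): DD CB C7 DE.
Big-endian stores the most-significant byte at the lowest address.
So the memory order matches the most-significant-first order: DD CB C7 DE.

DD CB C7 DE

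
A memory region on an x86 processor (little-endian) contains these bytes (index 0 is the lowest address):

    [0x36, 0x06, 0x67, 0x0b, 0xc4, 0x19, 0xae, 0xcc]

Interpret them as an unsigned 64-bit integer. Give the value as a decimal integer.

14748754159480538678

Little-endian stores the least-significant byte at the lowest address.
Reassemble most-significant byte first: CC AE 19 C4 0B 67 06 36 → 0xCCAE19C40B670636.
0xCCAE19C40B670636 = 14748754159480538678.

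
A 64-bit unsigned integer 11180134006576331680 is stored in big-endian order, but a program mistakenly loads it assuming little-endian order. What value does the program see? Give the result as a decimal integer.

11180134006576331680 in 64-bit hexadecimal is 0x9B27D0A4E33F3BA0.
Stored big-endian, the bytes at ascending addresses are 9B 27 D0 A4 E3 3F 3B A0.
Read back as little-endian, the first byte is least significant, giving 0xA03B3FE3A4D0279B.
0xA03B3FE3A4D0279B = 11545892316649629595.

11545892316649629595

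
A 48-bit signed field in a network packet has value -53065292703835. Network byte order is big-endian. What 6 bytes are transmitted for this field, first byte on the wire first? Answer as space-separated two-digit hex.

CF BC C6 14 17 A5

Two's complement of -53065292703835 in 48 bits: 53065292703835 = 0x304339EBE85B; invert → 0xCFBCC61417A4; add 1 → 0xCFBCC61417A5.
Split into bytes (most-significant first): CF BC C6 14 17 A5.
Big-endian stores the most-significant byte at the lowest address.
So the memory order matches the most-significant-first order: CF BC C6 14 17 A5.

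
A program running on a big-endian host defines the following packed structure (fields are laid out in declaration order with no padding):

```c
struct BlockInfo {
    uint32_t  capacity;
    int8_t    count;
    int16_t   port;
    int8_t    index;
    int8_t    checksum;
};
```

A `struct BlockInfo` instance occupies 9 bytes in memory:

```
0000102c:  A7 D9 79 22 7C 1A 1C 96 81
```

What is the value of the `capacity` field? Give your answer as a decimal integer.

2816047394

`capacity` is the first field, at byte offset 0, occupying 4 bytes.
Bytes at offsets 0..3: A7 D9 79 22.
In big-endian order the high byte comes first in memory.
The bytes are already most-significant first: 0xA7D97922.
0xA7D97922 = 2816047394.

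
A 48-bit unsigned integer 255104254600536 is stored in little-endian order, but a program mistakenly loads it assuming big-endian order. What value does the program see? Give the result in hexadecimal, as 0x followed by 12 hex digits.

0x58E5791604E8

255104254600536 in 48-bit hexadecimal is 0xE8041679E558.
Stored little-endian, the bytes at ascending addresses are 58 E5 79 16 04 E8.
Read back as big-endian, the last byte is least significant, giving 0x58E5791604E8.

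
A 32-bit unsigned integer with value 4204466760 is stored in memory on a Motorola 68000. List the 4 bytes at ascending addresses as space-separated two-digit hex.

4204466760 in hexadecimal, padded to 32 bits, is 0xFA9B1248.
Split into bytes (most-significant first): FA 9B 12 48.
In big-endian order the high byte comes first in memory.
So the memory order matches the most-significant-first order: FA 9B 12 48.

FA 9B 12 48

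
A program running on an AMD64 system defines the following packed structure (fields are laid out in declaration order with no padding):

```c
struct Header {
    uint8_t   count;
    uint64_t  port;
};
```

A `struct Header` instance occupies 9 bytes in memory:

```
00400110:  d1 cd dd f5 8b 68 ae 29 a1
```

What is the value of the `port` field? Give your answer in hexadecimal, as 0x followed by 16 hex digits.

`port` follows `count` (1 byte), so it starts at byte offset 1 and occupies 8 bytes.
Bytes at offsets 1..8: CD DD F5 8B 68 AE 29 A1.
In little-endian order the low byte comes first in memory.
Reassemble most-significant byte first: A1 29 AE 68 8B F5 DD CD → 0xA129AE688BF5DDCD.

0xA129AE688BF5DDCD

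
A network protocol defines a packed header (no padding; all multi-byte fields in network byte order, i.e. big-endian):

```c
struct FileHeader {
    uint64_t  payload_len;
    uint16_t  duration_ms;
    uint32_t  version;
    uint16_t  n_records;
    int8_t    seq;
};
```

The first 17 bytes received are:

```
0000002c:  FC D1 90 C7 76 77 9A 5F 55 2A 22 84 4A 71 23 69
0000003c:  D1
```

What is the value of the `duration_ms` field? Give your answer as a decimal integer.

21802

`duration_ms` follows `payload_len` (8 bytes), so it starts at byte offset 8 and occupies 2 bytes.
Bytes at offsets 8..9: 55 2A.
In big-endian order the high byte comes first in memory.
The bytes are already most-significant first: 0x552A.
0x552A = 21802.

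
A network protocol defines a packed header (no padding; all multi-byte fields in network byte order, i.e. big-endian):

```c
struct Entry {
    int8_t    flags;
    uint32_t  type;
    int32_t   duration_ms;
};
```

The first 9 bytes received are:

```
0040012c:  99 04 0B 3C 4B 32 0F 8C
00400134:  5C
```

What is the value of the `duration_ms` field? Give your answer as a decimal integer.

`duration_ms` follows `flags` (1 B), `type` (4 B), so it starts at offset 1 + 4 = 5 and occupies 4 bytes.
Bytes at offsets 5..8: 32 0F 8C 5C.
Big-endian: lowest address holds the most-significant byte.
The bytes are already most-significant first: 0x320F8C5C.
0x320F8C5C = 839879772.

839879772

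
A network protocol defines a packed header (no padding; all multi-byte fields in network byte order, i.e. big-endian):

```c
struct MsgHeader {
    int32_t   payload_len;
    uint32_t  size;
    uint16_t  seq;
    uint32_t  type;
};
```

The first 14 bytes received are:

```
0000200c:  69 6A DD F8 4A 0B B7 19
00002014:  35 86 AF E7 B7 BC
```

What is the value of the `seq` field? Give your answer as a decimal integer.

`seq` follows `payload_len` (4 B), `size` (4 B), so it starts at offset 4 + 4 = 8 and occupies 2 bytes.
Bytes at offsets 8..9: 35 86.
Big-endian stores the most-significant byte at the lowest address.
The bytes are already most-significant first: 0x3586.
0x3586 = 13702.

13702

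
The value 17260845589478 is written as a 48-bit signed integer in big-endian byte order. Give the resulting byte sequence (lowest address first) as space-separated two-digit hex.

0F B2 DA 91 E3 E6

17260845589478 in hexadecimal, padded to 48 bits, is 0x0FB2DA91E3E6.
Split into bytes (most-significant first): 0F B2 DA 91 E3 E6.
Big-endian: lowest address holds the most-significant byte.
So the memory order matches the most-significant-first order: 0F B2 DA 91 E3 E6.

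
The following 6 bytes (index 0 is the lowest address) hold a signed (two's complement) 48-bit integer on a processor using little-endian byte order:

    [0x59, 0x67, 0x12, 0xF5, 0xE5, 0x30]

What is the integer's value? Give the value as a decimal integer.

Little-endian: lowest address holds the least-significant byte.
Reassemble most-significant byte first: 30 E5 F5 12 67 59 → 0x30E5F5126759.
0x30E5F5126759 = 53764217268057.

53764217268057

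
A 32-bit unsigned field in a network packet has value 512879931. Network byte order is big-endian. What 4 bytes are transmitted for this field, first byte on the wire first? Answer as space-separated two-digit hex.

512879931 in hexadecimal, padded to 32 bits, is 0x1E91ED3B.
Split into bytes (most-significant first): 1E 91 ED 3B.
Big-endian: lowest address holds the most-significant byte.
So the memory order matches the most-significant-first order: 1E 91 ED 3B.

1E 91 ED 3B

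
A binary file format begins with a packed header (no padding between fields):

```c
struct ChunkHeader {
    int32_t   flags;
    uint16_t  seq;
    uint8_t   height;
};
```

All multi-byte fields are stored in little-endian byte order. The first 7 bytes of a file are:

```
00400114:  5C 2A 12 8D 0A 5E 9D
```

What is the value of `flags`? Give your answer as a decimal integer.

`flags` is the first field, at byte offset 0, occupying 4 bytes.
Bytes at offsets 0..3: 5C 2A 12 8D.
Little-endian: lowest address holds the least-significant byte.
Reassemble most-significant byte first: 8D 12 2A 5C → 0x8D122A5C.
Top bit is set, so as a signed 32-bit value this is 0x8D122A5C − 2^32 = -1928189348.

-1928189348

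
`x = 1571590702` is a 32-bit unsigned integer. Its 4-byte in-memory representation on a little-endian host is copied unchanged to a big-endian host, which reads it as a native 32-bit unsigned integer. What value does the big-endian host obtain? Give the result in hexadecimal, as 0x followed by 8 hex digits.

0x2E92AC5D

1571590702 in 32-bit hexadecimal is 0x5DAC922E.
Stored little-endian, the bytes at ascending addresses are 2E 92 AC 5D.
Read back as big-endian, the last byte is least significant, giving 0x2E92AC5D.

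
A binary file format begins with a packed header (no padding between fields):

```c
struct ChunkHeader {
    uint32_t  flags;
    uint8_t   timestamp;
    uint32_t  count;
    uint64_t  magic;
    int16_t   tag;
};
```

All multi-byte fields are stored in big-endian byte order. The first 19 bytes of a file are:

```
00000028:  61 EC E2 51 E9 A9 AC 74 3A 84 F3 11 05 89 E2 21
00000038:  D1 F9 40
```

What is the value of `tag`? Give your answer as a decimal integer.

-1728

`tag` follows `flags` (4 B), `timestamp` (1 B), `count` (4 B), `magic` (8 B), so it starts at offset 4 + 1 + 4 + 8 = 17 and occupies 2 bytes.
Bytes at offsets 17..18: F9 40.
Big-endian: lowest address holds the most-significant byte.
The bytes are already most-significant first: 0xF940.
Top bit is set, so as a signed 16-bit value this is 0xF940 − 2^16 = -1728.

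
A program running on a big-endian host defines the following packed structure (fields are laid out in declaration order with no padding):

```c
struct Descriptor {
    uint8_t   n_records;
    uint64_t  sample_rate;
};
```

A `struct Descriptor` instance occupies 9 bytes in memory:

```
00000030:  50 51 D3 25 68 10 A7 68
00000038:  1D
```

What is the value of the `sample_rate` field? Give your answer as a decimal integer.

5896097466044344349

`sample_rate` follows `n_records` (1 byte), so it starts at byte offset 1 and occupies 8 bytes.
Bytes at offsets 1..8: 51 D3 25 68 10 A7 68 1D.
Big-endian: lowest address holds the most-significant byte.
The bytes are already most-significant first: 0x51D3256810A7681D.
0x51D3256810A7681D = 5896097466044344349.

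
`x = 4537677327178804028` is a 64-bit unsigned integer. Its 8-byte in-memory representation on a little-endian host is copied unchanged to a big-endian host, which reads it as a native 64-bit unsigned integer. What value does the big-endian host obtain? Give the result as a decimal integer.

4537677327178804028 in 64-bit hexadecimal is 0x3EF9117CC7D62B3C.
Stored little-endian, the bytes at ascending addresses are 3C 2B D6 C7 7C 11 F9 3E.
Read back as big-endian, the last byte is least significant, giving 0x3C2BD6C77C11F93E.
0x3C2BD6C77C11F93E = 4335795218542623038.

4335795218542623038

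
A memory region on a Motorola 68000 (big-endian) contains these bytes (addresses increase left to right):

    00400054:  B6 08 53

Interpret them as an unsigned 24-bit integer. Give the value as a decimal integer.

Big-endian stores the most-significant byte at the lowest address.
The bytes are already most-significant first: 0xB60853.
0xB60853 = 11929683.

11929683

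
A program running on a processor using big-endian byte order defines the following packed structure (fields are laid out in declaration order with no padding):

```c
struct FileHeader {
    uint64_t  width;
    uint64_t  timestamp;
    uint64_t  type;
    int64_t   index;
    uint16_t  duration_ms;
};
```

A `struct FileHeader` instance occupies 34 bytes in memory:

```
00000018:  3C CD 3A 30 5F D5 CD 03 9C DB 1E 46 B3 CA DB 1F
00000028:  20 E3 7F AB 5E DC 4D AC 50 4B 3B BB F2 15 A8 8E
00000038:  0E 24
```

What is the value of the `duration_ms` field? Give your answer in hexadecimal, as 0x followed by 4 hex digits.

0x0E24

`duration_ms` follows `width` (8 B), `timestamp` (8 B), `type` (8 B), `index` (8 B), so it starts at offset 8 + 8 + 8 + 8 = 32 and occupies 2 bytes.
Bytes at offsets 32..33: 0E 24.
Big-endian stores the most-significant byte at the lowest address.
The bytes are already most-significant first: 0x0E24.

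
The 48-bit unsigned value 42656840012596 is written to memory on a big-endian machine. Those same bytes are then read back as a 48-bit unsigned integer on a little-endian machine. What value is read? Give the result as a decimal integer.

58084262267686

42656840012596 in 48-bit hexadecimal is 0x26CBD1CBD334.
Stored big-endian, the bytes at ascending addresses are 26 CB D1 CB D3 34.
Read back as little-endian, the first byte is least significant, giving 0x34D3CBD1CB26.
0x34D3CBD1CB26 = 58084262267686.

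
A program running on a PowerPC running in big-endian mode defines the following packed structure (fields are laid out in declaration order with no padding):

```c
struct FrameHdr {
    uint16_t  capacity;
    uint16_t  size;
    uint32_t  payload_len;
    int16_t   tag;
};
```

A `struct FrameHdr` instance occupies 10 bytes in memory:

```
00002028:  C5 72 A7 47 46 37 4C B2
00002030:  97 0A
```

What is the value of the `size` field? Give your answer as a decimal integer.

42823

`size` follows `capacity` (2 bytes), so it starts at byte offset 2 and occupies 2 bytes.
Bytes at offsets 2..3: A7 47.
Big-endian: lowest address holds the most-significant byte.
The bytes are already most-significant first: 0xA747.
0xA747 = 42823.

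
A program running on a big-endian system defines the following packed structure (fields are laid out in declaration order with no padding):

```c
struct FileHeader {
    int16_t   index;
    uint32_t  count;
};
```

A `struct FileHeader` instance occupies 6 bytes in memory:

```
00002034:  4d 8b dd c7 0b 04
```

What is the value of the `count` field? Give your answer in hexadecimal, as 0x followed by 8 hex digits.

0xDDC70B04

`count` follows `index` (2 bytes), so it starts at byte offset 2 and occupies 4 bytes.
Bytes at offsets 2..5: DD C7 0B 04.
Big-endian stores the most-significant byte at the lowest address.
The bytes are already most-significant first: 0xDDC70B04.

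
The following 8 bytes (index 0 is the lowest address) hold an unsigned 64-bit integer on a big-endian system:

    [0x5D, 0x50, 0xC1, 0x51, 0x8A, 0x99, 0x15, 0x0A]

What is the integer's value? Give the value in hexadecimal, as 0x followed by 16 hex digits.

0x5D50C1518A99150A

In big-endian order the high byte comes first in memory.
The bytes are already most-significant first: 0x5D50C1518A99150A.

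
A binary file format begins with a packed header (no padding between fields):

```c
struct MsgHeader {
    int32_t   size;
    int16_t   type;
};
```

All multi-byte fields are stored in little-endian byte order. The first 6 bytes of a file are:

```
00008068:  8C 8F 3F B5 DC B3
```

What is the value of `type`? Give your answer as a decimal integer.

`type` follows `size` (4 bytes), so it starts at byte offset 4 and occupies 2 bytes.
Bytes at offsets 4..5: DC B3.
Little-endian stores the least-significant byte at the lowest address.
Reassemble most-significant byte first: B3 DC → 0xB3DC.
Top bit is set, so as a signed 16-bit value this is 0xB3DC − 2^16 = -19492.

-19492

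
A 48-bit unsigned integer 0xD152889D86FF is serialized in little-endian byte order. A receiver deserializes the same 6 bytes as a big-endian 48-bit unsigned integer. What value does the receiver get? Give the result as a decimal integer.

Stored little-endian, the bytes at ascending addresses are FF 86 9D 88 52 D1.
Read back as big-endian, the last byte is least significant, giving 0xFF869D8852D1.
0xFF869D8852D1 = 280953633657553.

280953633657553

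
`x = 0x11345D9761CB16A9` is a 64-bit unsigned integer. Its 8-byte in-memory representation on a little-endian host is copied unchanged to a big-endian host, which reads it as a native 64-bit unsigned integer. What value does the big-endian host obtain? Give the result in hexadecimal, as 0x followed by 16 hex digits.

0xA916CB61975D3411

Stored little-endian, the bytes at ascending addresses are A9 16 CB 61 97 5D 34 11.
Read back as big-endian, the last byte is least significant, giving 0xA916CB61975D3411.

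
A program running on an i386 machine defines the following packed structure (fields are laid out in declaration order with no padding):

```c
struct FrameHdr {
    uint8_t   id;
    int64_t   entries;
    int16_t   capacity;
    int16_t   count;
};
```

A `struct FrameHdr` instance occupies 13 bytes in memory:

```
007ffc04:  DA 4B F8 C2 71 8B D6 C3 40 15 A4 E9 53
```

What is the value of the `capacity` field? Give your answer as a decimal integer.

-23531

`capacity` follows `id` (1 B), `entries` (8 B), so it starts at offset 1 + 8 = 9 and occupies 2 bytes.
Bytes at offsets 9..10: 15 A4.
In little-endian order the low byte comes first in memory.
Reassemble most-significant byte first: A4 15 → 0xA415.
Top bit is set, so as a signed 16-bit value this is 0xA415 − 2^16 = -23531.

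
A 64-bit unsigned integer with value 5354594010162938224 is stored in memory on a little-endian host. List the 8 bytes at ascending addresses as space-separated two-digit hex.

5354594010162938224 in hexadecimal, padded to 64 bits, is 0x4A4F56E1E4324170.
Split into bytes (most-significant first): 4A 4F 56 E1 E4 32 41 70.
In little-endian order the low byte comes first in memory.
So at ascending addresses the bytes are 70 41 32 E4 E1 56 4F 4A.

70 41 32 E4 E1 56 4F 4A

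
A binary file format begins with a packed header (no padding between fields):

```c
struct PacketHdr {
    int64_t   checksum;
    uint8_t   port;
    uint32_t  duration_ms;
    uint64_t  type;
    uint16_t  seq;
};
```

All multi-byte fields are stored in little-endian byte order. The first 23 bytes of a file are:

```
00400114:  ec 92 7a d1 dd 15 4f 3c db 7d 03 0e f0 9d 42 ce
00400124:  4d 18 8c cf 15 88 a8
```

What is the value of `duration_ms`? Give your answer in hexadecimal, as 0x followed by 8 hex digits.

0xF00E037D

`duration_ms` follows `checksum` (8 B), `port` (1 B), so it starts at offset 8 + 1 = 9 and occupies 4 bytes.
Bytes at offsets 9..12: 7D 03 0E F0.
In little-endian order the low byte comes first in memory.
Reassemble most-significant byte first: F0 0E 03 7D → 0xF00E037D.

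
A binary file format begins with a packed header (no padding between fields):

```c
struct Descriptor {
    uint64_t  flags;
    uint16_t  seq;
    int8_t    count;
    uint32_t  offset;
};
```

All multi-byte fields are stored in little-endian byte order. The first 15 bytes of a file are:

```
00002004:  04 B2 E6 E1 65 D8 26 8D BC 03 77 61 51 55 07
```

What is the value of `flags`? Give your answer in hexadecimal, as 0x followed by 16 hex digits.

0x8D26D865E1E6B204

`flags` is the first field, at byte offset 0, occupying 8 bytes.
Bytes at offsets 0..7: 04 B2 E6 E1 65 D8 26 8D.
Little-endian stores the least-significant byte at the lowest address.
Reassemble most-significant byte first: 8D 26 D8 65 E1 E6 B2 04 → 0x8D26D865E1E6B204.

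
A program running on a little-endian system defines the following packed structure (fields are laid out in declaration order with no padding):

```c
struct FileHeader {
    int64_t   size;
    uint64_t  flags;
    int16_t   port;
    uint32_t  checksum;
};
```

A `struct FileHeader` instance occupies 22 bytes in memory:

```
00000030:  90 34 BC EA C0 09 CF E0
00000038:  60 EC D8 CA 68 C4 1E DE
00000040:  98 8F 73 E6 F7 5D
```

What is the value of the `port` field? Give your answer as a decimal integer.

-28776

`port` follows `size` (8 B), `flags` (8 B), so it starts at offset 8 + 8 = 16 and occupies 2 bytes.
Bytes at offsets 16..17: 98 8F.
Little-endian stores the least-significant byte at the lowest address.
Reassemble most-significant byte first: 8F 98 → 0x8F98.
Top bit is set, so as a signed 16-bit value this is 0x8F98 − 2^16 = -28776.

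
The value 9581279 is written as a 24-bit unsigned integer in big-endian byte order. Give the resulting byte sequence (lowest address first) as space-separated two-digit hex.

92 32 DF

9581279 in hexadecimal, padded to 24 bits, is 0x9232DF.
Split into bytes (most-significant first): 92 32 DF.
In big-endian order the high byte comes first in memory.
So the memory order matches the most-significant-first order: 92 32 DF.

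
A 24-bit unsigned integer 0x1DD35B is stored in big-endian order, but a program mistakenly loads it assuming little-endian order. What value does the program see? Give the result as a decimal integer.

Stored big-endian, the bytes at ascending addresses are 1D D3 5B.
Read back as little-endian, the first byte is least significant, giving 0x5BD31D.
0x5BD31D = 6017821.

6017821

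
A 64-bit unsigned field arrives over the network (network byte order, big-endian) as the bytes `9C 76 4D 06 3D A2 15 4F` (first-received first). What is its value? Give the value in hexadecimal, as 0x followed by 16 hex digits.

Big-endian: lowest address holds the most-significant byte.
The bytes are already most-significant first: 0x9C764D063DA2154F.

0x9C764D063DA2154F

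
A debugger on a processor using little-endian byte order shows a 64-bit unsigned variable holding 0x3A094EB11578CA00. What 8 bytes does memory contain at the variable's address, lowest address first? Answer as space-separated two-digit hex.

Split into bytes (most-significant first): 3A 09 4E B1 15 78 CA 00.
In little-endian order the low byte comes first in memory.
So at ascending addresses the bytes are 00 CA 78 15 B1 4E 09 3A.

00 CA 78 15 B1 4E 09 3A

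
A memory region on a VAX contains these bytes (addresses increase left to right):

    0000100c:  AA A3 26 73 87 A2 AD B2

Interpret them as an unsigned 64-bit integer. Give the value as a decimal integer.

In little-endian order the low byte comes first in memory.
Reassemble most-significant byte first: B2 AD A2 87 73 26 A3 AA → 0xB2ADA2877326A3AA.
0xB2ADA2877326A3AA = 12875125612358312874.

12875125612358312874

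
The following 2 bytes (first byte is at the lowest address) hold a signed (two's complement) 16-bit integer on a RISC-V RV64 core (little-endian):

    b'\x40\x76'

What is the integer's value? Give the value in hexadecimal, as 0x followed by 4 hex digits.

0x7640

In little-endian order the low byte comes first in memory.
Reassemble most-significant byte first: 76 40 → 0x7640.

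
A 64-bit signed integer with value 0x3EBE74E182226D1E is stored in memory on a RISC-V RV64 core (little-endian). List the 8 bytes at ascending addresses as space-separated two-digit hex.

1E 6D 22 82 E1 74 BE 3E

Split into bytes (most-significant first): 3E BE 74 E1 82 22 6D 1E.
Little-endian stores the least-significant byte at the lowest address.
So at ascending addresses the bytes are 1E 6D 22 82 E1 74 BE 3E.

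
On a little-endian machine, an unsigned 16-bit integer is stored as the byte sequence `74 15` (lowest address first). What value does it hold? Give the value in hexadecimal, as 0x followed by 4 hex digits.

In little-endian order the low byte comes first in memory.
Reassemble most-significant byte first: 15 74 → 0x1574.

0x1574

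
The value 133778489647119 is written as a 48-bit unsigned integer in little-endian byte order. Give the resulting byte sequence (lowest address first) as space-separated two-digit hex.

0F A0 5A BB AB 79

133778489647119 in hexadecimal, padded to 48 bits, is 0x79ABBB5AA00F.
Split into bytes (most-significant first): 79 AB BB 5A A0 0F.
In little-endian order the low byte comes first in memory.
So at ascending addresses the bytes are 0F A0 5A BB AB 79.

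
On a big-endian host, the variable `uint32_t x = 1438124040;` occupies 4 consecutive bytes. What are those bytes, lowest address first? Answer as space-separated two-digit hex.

55 B8 08 08

1438124040 in hexadecimal, padded to 32 bits, is 0x55B80808.
Split into bytes (most-significant first): 55 B8 08 08.
Big-endian: lowest address holds the most-significant byte.
So the memory order matches the most-significant-first order: 55 B8 08 08.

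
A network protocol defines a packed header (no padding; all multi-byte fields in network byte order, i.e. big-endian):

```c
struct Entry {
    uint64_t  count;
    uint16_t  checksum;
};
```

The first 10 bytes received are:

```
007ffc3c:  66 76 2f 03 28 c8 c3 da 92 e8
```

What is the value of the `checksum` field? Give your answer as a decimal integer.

37608

`checksum` follows `count` (8 bytes), so it starts at byte offset 8 and occupies 2 bytes.
Bytes at offsets 8..9: 92 E8.
In big-endian order the high byte comes first in memory.
The bytes are already most-significant first: 0x92E8.
0x92E8 = 37608.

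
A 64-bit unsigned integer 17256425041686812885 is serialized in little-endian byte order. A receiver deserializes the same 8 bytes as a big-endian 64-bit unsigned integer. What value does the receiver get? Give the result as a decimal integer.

15409318592438828015

17256425041686812885 in 64-bit hexadecimal is 0xEF7B23259EE5D8D5.
Stored little-endian, the bytes at ascending addresses are D5 D8 E5 9E 25 23 7B EF.
Read back as big-endian, the last byte is least significant, giving 0xD5D8E59E25237BEF.
0xD5D8E59E25237BEF = 15409318592438828015.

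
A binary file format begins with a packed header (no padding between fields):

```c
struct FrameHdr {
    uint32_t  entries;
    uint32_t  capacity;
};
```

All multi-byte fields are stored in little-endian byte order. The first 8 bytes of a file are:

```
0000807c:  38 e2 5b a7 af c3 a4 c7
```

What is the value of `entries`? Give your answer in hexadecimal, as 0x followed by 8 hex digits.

0xA75BE238

`entries` is the first field, at byte offset 0, occupying 4 bytes.
Bytes at offsets 0..3: 38 E2 5B A7.
In little-endian order the low byte comes first in memory.
Reassemble most-significant byte first: A7 5B E2 38 → 0xA75BE238.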